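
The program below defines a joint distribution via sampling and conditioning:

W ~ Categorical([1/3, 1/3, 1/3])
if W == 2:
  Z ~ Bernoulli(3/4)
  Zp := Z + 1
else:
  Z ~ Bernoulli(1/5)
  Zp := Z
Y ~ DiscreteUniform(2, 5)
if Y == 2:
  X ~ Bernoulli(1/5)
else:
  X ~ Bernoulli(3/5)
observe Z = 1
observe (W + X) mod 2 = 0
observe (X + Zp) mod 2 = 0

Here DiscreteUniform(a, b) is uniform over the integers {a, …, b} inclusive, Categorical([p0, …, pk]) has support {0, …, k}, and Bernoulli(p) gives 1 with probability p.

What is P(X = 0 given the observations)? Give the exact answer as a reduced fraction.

Enumerate traces; 8 have nonzero weight after conditioning:
  (W=1, Z=1, Y=2, X=1) weight 1/300
  (W=1, Z=1, Y=3, X=1) weight 1/100
  (W=1, Z=1, Y=4, X=1) weight 1/100
  (W=1, Z=1, Y=5, X=1) weight 1/100
  (W=2, Z=1, Y=2, X=0) weight 1/20
  (W=2, Z=1, Y=3, X=0) weight 1/40
  (W=2, Z=1, Y=4, X=0) weight 1/40
  (W=2, Z=1, Y=5, X=0) weight 1/40
Group by X:
  weight(X=0) = 1/8
  weight(X=1) = 1/30
Total weight = 1/8 + 1/30 = 19/120
P(X=0 | obs) = 1/8 / 19/120 = 15/19
P(X=1 | obs) = 1/30 / 19/120 = 4/19

P(X = 0 | obs) = 15/19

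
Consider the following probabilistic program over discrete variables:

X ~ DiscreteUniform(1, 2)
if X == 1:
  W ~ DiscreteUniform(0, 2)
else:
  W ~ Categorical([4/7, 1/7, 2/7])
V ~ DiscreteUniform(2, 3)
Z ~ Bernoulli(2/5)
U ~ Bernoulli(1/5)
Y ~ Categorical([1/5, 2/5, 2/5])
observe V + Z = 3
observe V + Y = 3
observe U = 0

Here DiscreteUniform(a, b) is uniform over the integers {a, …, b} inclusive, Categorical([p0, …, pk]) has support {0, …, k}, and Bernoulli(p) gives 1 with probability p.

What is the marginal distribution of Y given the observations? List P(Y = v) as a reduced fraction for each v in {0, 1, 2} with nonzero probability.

Enumerate traces; 12 have nonzero weight after conditioning:
  (X=1, W=0, V=2, Z=1, U=0, Y=1) weight 4/375
  (X=1, W=0, V=3, Z=0, U=0, Y=0) weight 1/125
  (X=1, W=1, V=2, Z=1, U=0, Y=1) weight 4/375
  (X=1, W=1, V=3, Z=0, U=0, Y=0) weight 1/125
  (X=1, W=2, V=2, Z=1, U=0, Y=1) weight 4/375
  (X=1, W=2, V=3, Z=0, U=0, Y=0) weight 1/125
  (X=2, W=0, V=2, Z=1, U=0, Y=1) weight 16/875
  (X=2, W=0, V=3, Z=0, U=0, Y=0) weight 12/875
  … 4 more
Group by Y:
  weight(Y=0) = 6/125
  weight(Y=1) = 8/125
Total weight = 6/125 + 8/125 = 14/125
P(Y=0 | obs) = 6/125 / 14/125 = 3/7
P(Y=1 | obs) = 8/125 / 14/125 = 4/7

P(Y=0) = 3/7, P(Y=1) = 4/7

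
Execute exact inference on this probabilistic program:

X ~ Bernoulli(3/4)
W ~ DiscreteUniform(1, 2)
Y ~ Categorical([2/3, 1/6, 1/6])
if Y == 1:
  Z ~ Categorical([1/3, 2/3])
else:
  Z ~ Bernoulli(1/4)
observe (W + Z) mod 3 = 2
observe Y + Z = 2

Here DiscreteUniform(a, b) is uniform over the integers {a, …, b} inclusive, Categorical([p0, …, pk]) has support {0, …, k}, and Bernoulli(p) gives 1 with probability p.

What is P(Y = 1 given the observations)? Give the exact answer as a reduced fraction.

Enumerate traces; 4 have nonzero weight after conditioning:
  (X=0, W=1, Y=1, Z=1) weight 1/72
  (X=0, W=2, Y=2, Z=0) weight 1/64
  (X=1, W=1, Y=1, Z=1) weight 1/24
  (X=1, W=2, Y=2, Z=0) weight 3/64
Group by Y:
  weight(Y=1) = 1/18
  weight(Y=2) = 1/16
Total weight = 1/18 + 1/16 = 17/144
P(Y=1 | obs) = 1/18 / 17/144 = 8/17
P(Y=2 | obs) = 1/16 / 17/144 = 9/17

P(Y = 1 | obs) = 8/17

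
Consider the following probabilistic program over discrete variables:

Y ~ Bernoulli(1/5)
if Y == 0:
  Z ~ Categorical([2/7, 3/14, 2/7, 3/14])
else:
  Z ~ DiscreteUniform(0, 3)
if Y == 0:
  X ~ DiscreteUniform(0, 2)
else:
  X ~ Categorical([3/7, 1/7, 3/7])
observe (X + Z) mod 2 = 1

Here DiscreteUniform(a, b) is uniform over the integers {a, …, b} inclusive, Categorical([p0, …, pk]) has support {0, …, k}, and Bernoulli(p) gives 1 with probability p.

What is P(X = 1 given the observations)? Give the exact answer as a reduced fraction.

Enumerate traces; 12 have nonzero weight after conditioning:
  (Y=0, Z=0, X=1) weight 8/105
  (Y=0, Z=1, X=0) weight 2/35
  (Y=0, Z=1, X=2) weight 2/35
  (Y=0, Z=2, X=1) weight 8/105
  (Y=0, Z=3, X=0) weight 2/35
  (Y=0, Z=3, X=2) weight 2/35
  (Y=1, Z=0, X=1) weight 1/140
  (Y=1, Z=1, X=0) weight 3/140
  … 4 more
Group by X:
  weight(X=0) = 11/70
  weight(X=1) = 1/6
  weight(X=2) = 11/70
Total weight = 11/70 + 1/6 + 11/70 = 101/210
P(X=0 | obs) = 11/70 / 101/210 = 33/101
P(X=1 | obs) = 1/6 / 101/210 = 35/101
P(X=2 | obs) = 11/70 / 101/210 = 33/101

P(X = 1 | obs) = 35/101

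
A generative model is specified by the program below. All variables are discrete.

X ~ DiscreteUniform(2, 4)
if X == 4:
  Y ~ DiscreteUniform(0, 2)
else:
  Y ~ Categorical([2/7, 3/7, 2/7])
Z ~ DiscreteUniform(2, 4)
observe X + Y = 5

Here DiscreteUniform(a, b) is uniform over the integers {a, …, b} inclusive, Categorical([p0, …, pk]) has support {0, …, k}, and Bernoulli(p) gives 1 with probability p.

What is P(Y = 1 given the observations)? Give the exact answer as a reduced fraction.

P(Y = 1 | obs) = 7/13

Enumerate traces; 6 have nonzero weight after conditioning:
  (X=3, Y=2, Z=2) weight 2/63
  (X=3, Y=2, Z=3) weight 2/63
  (X=3, Y=2, Z=4) weight 2/63
  (X=4, Y=1, Z=2) weight 1/27
  (X=4, Y=1, Z=3) weight 1/27
  (X=4, Y=1, Z=4) weight 1/27
Group by Y:
  weight(Y=1) = 1/9
  weight(Y=2) = 2/21
Total weight = 1/9 + 2/21 = 13/63
P(Y=1 | obs) = 1/9 / 13/63 = 7/13
P(Y=2 | obs) = 2/21 / 13/63 = 6/13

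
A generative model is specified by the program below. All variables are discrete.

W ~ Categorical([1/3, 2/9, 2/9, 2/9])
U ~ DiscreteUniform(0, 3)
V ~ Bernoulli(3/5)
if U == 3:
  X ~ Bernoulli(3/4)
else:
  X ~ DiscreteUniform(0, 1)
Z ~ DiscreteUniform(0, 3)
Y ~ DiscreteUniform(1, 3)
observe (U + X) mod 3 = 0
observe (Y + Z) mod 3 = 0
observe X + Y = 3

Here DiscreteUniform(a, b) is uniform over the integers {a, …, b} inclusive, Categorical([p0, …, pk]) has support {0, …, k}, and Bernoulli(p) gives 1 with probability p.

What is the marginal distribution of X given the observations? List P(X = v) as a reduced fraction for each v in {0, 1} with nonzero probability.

Enumerate traces; 40 have nonzero weight after conditioning:
  (W=0, U=0, V=0, X=0, Z=0, Y=3) weight 1/720
  (W=0, U=0, V=0, X=0, Z=3, Y=3) weight 1/720
  (W=0, U=0, V=1, X=0, Z=0, Y=3) weight 1/480
  (W=0, U=0, V=1, X=0, Z=3, Y=3) weight 1/480
  (W=0, U=2, V=0, X=1, Z=1, Y=2) weight 1/720
  (W=0, U=2, V=1, X=1, Z=1, Y=2) weight 1/480
  (W=0, U=3, V=0, X=0, Z=0, Y=3) weight 1/1440
  (W=0, U=3, V=0, X=0, Z=3, Y=3) weight 1/1440
  … 32 more
Group by X:
  weight(X=0) = 1/32
  weight(X=1) = 1/96
Total weight = 1/32 + 1/96 = 1/24
P(X=0 | obs) = 1/32 / 1/24 = 3/4
P(X=1 | obs) = 1/96 / 1/24 = 1/4

P(X=0) = 3/4, P(X=1) = 1/4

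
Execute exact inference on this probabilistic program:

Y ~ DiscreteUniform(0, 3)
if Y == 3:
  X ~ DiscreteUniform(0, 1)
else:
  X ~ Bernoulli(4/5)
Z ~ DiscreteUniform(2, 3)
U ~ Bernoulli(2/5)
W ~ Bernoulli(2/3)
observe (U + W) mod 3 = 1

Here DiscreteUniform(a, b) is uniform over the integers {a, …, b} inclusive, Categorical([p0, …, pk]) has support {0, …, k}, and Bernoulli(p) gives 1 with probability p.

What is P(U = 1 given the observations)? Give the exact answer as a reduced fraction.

Enumerate traces; 32 have nonzero weight after conditioning:
  (Y=0, X=0, Z=2, U=0, W=1) weight 1/100
  (Y=0, X=0, Z=2, U=1, W=0) weight 1/300
  (Y=0, X=0, Z=3, U=0, W=1) weight 1/100
  (Y=0, X=0, Z=3, U=1, W=0) weight 1/300
  (Y=0, X=1, Z=2, U=0, W=1) weight 1/25
  (Y=0, X=1, Z=2, U=1, W=0) weight 1/75
  (Y=0, X=1, Z=3, U=0, W=1) weight 1/25
  (Y=0, X=1, Z=3, U=1, W=0) weight 1/75
  … 24 more
Group by U:
  weight(U=0) = 2/5
  weight(U=1) = 2/15
Total weight = 2/5 + 2/15 = 8/15
P(U=0 | obs) = 2/5 / 8/15 = 3/4
P(U=1 | obs) = 2/15 / 8/15 = 1/4

P(U = 1 | obs) = 1/4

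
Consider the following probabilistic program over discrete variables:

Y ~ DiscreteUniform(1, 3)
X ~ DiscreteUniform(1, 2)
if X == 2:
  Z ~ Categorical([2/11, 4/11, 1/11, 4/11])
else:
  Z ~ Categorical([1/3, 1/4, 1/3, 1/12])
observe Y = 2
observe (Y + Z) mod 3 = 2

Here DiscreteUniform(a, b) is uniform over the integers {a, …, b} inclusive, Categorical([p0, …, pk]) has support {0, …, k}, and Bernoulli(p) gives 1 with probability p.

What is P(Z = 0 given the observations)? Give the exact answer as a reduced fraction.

P(Z = 0 | obs) = 68/127

Enumerate traces; 4 have nonzero weight after conditioning:
  (Y=2, X=1, Z=0) weight 1/18
  (Y=2, X=1, Z=3) weight 1/72
  (Y=2, X=2, Z=0) weight 1/33
  (Y=2, X=2, Z=3) weight 2/33
Group by Z:
  weight(Z=0) = 17/198
  weight(Z=3) = 59/792
Total weight = 17/198 + 59/792 = 127/792
P(Z=0 | obs) = 17/198 / 127/792 = 68/127
P(Z=3 | obs) = 59/792 / 127/792 = 59/127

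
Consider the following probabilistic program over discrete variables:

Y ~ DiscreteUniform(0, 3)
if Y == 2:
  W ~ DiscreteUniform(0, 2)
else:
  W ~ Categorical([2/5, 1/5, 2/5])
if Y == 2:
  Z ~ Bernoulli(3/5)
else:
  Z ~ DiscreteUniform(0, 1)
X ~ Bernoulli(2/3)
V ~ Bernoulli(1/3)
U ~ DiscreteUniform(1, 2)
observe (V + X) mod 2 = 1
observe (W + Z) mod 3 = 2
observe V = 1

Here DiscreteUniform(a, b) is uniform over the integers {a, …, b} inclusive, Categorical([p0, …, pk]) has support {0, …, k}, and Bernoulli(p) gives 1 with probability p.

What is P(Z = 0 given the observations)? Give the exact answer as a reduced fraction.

P(Z = 0 | obs) = 22/37

Enumerate traces; 16 have nonzero weight after conditioning:
  (Y=0, W=1, Z=1, X=0, V=1, U=1) weight 1/720
  (Y=0, W=1, Z=1, X=0, V=1, U=2) weight 1/720
  (Y=0, W=2, Z=0, X=0, V=1, U=1) weight 1/360
  (Y=0, W=2, Z=0, X=0, V=1, U=2) weight 1/360
  (Y=1, W=1, Z=1, X=0, V=1, U=1) weight 1/720
  (Y=1, W=1, Z=1, X=0, V=1, U=2) weight 1/720
  (Y=1, W=2, Z=0, X=0, V=1, U=1) weight 1/360
  (Y=1, W=2, Z=0, X=0, V=1, U=2) weight 1/360
  … 8 more
Group by Z:
  weight(Z=0) = 11/540
  weight(Z=1) = 1/72
Total weight = 11/540 + 1/72 = 37/1080
P(Z=0 | obs) = 11/540 / 37/1080 = 22/37
P(Z=1 | obs) = 1/72 / 37/1080 = 15/37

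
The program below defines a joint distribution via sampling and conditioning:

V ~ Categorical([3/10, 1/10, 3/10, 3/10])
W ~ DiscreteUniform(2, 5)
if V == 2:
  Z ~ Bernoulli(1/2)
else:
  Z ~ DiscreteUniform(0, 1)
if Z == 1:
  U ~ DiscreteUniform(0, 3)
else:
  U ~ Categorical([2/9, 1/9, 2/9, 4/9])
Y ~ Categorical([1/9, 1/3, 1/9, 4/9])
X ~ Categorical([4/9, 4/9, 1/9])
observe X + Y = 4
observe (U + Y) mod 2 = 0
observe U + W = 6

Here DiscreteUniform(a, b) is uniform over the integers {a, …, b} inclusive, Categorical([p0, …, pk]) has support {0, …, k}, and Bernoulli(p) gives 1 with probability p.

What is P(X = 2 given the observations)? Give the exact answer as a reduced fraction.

Enumerate traces; 24 have nonzero weight after conditioning:
  (V=0, W=3, Z=0, U=3, Y=3, X=1) weight 4/1215
  (V=0, W=3, Z=1, U=3, Y=3, X=1) weight 1/540
  (V=0, W=4, Z=0, U=2, Y=2, X=2) weight 1/9720
  (V=0, W=4, Z=1, U=2, Y=2, X=2) weight 1/8640
  (V=0, W=5, Z=0, U=1, Y=3, X=1) weight 1/1215
  (V=0, W=5, Z=1, U=1, Y=3, X=1) weight 1/540
  (V=1, W=3, Z=0, U=3, Y=3, X=1) weight 4/3645
  (V=1, W=3, Z=1, U=3, Y=3, X=1) weight 1/1620
  … 16 more
Group by X:
  weight(X=1) = 19/729
  weight(X=2) = 17/23328
Total weight = 19/729 + 17/23328 = 625/23328
P(X=1 | obs) = 19/729 / 625/23328 = 608/625
P(X=2 | obs) = 17/23328 / 625/23328 = 17/625

P(X = 2 | obs) = 17/625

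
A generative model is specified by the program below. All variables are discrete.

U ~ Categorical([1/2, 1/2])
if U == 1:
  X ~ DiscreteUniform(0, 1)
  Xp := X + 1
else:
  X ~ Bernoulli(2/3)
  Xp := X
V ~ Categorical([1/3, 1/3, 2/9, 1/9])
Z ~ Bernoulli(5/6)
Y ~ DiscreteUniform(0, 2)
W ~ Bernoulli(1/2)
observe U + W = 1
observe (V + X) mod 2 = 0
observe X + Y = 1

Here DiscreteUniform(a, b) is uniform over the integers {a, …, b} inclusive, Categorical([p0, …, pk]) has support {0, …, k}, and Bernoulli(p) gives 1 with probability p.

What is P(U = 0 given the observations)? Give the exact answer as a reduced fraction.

P(U = 0 | obs) = 26/53

Enumerate traces; 16 have nonzero weight after conditioning:
  (U=0, X=0, V=0, Z=0, Y=1, W=1) weight 1/648
  (U=0, X=0, V=0, Z=1, Y=1, W=1) weight 5/648
  (U=0, X=0, V=2, Z=0, Y=1, W=1) weight 1/972
  (U=0, X=0, V=2, Z=1, Y=1, W=1) weight 5/972
  (U=0, X=1, V=1, Z=0, Y=0, W=1) weight 1/324
  (U=0, X=1, V=1, Z=1, Y=0, W=1) weight 5/324
  (U=0, X=1, V=3, Z=0, Y=0, W=1) weight 1/972
  (U=0, X=1, V=3, Z=1, Y=0, W=1) weight 5/972
  (U=1, X=0, V=0, Z=0, Y=1, W=0) weight 1/432
  … 7 more
Group by U:
  weight(U=0) = 13/324
  weight(U=1) = 1/24
Total weight = 13/324 + 1/24 = 53/648
P(U=0 | obs) = 13/324 / 53/648 = 26/53
P(U=1 | obs) = 1/24 / 53/648 = 27/53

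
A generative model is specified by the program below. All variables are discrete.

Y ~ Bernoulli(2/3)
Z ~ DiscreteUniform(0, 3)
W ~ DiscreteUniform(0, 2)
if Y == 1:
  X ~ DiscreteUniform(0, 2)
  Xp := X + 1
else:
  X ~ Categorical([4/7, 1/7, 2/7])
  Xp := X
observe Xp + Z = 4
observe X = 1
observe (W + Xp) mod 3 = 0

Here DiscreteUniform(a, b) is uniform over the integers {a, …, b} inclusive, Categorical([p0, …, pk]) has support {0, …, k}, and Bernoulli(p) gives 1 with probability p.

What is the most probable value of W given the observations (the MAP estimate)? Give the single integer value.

Enumerate traces; 2 have nonzero weight after conditioning:
  (Y=0, Z=3, W=2, X=1) weight 1/252
  (Y=1, Z=2, W=1, X=1) weight 1/54
Group by W:
  weight(W=1) = 1/54
  weight(W=2) = 1/252
Total weight = 1/54 + 1/252 = 17/756
P(W=1 | obs) = 1/54 / 17/756 = 14/17
P(W=2 | obs) = 1/252 / 17/756 = 3/17
argmax = 1

argmax_v P(W = v | obs) = 1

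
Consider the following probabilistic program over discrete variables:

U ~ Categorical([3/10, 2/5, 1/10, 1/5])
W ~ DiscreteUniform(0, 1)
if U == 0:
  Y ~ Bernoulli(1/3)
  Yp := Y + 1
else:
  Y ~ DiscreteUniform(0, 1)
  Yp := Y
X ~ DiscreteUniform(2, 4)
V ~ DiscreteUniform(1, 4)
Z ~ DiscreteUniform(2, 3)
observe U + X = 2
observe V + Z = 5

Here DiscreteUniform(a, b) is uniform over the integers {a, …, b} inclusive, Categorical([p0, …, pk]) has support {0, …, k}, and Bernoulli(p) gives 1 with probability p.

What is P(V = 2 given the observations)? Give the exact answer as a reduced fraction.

Enumerate traces; 8 have nonzero weight after conditioning:
  (U=0, W=0, Y=0, X=2, V=2, Z=3) weight 1/240
  (U=0, W=0, Y=0, X=2, V=3, Z=2) weight 1/240
  (U=0, W=0, Y=1, X=2, V=2, Z=3) weight 1/480
  (U=0, W=0, Y=1, X=2, V=3, Z=2) weight 1/480
  (U=0, W=1, Y=0, X=2, V=2, Z=3) weight 1/240
  (U=0, W=1, Y=0, X=2, V=3, Z=2) weight 1/240
  (U=0, W=1, Y=1, X=2, V=2, Z=3) weight 1/480
  (U=0, W=1, Y=1, X=2, V=3, Z=2) weight 1/480
Group by V:
  weight(V=2) = 1/80
  weight(V=3) = 1/80
Total weight = 1/80 + 1/80 = 1/40
P(V=2 | obs) = 1/80 / 1/40 = 1/2
P(V=3 | obs) = 1/80 / 1/40 = 1/2

P(V = 2 | obs) = 1/2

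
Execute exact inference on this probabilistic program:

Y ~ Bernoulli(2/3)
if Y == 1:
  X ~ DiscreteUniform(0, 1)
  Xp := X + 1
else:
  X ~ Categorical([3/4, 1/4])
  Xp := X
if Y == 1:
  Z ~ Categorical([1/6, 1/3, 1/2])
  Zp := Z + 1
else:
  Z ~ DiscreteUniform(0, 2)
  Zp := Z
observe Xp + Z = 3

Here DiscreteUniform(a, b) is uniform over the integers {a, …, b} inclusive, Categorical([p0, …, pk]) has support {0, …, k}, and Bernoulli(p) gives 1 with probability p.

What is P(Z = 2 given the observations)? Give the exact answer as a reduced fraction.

Enumerate traces; 3 have nonzero weight after conditioning:
  (Y=0, X=1, Z=2) weight 1/36
  (Y=1, X=0, Z=2) weight 1/6
  (Y=1, X=1, Z=1) weight 1/9
Group by Z:
  weight(Z=1) = 1/9
  weight(Z=2) = 7/36
Total weight = 1/9 + 7/36 = 11/36
P(Z=1 | obs) = 1/9 / 11/36 = 4/11
P(Z=2 | obs) = 7/36 / 11/36 = 7/11

P(Z = 2 | obs) = 7/11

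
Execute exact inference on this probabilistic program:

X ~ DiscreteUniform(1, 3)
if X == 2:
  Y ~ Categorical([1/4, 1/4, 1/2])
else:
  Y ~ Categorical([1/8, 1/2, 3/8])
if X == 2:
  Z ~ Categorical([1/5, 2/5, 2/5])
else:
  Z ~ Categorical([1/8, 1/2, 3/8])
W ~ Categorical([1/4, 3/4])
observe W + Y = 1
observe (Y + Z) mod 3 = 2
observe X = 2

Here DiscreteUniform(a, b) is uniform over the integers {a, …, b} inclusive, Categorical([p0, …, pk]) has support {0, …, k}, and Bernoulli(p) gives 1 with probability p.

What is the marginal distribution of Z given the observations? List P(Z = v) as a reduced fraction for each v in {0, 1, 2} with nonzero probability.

P(Z=1) = 1/4, P(Z=2) = 3/4

Enumerate traces; 2 have nonzero weight after conditioning:
  (X=2, Y=0, Z=2, W=1) weight 1/40
  (X=2, Y=1, Z=1, W=0) weight 1/120
Group by Z:
  weight(Z=1) = 1/120
  weight(Z=2) = 1/40
Total weight = 1/120 + 1/40 = 1/30
P(Z=1 | obs) = 1/120 / 1/30 = 1/4
P(Z=2 | obs) = 1/40 / 1/30 = 3/4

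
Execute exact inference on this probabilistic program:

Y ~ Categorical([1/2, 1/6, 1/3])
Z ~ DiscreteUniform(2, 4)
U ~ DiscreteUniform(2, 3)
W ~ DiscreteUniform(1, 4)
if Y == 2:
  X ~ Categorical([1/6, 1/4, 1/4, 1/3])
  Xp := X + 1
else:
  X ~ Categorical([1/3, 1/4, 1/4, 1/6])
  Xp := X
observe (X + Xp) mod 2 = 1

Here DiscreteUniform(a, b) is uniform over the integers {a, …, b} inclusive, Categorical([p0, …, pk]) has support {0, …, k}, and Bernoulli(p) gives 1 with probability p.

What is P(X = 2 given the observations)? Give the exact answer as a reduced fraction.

Enumerate traces; 96 have nonzero weight after conditioning:
  (Y=2, Z=2, U=2, W=1, X=0) weight 1/432
  (Y=2, Z=2, U=2, W=1, X=1) weight 1/288
  (Y=2, Z=2, U=2, W=1, X=2) weight 1/288
  (Y=2, Z=2, U=2, W=1, X=3) weight 1/216
  (Y=2, Z=2, U=2, W=2, X=0) weight 1/432
  (Y=2, Z=2, U=2, W=2, X=1) weight 1/288
  (Y=2, Z=2, U=2, W=2, X=2) weight 1/288
  (Y=2, Z=2, U=2, W=2, X=3) weight 1/216
  … 88 more
Group by X:
  weight(X=0) = 1/18
  weight(X=1) = 1/12
  weight(X=2) = 1/12
  weight(X=3) = 1/9
Total weight = 1/18 + 1/12 + 1/12 + 1/9 = 1/3
P(X=0 | obs) = 1/18 / 1/3 = 1/6
P(X=1 | obs) = 1/12 / 1/3 = 1/4
P(X=2 | obs) = 1/12 / 1/3 = 1/4
P(X=3 | obs) = 1/9 / 1/3 = 1/3

P(X = 2 | obs) = 1/4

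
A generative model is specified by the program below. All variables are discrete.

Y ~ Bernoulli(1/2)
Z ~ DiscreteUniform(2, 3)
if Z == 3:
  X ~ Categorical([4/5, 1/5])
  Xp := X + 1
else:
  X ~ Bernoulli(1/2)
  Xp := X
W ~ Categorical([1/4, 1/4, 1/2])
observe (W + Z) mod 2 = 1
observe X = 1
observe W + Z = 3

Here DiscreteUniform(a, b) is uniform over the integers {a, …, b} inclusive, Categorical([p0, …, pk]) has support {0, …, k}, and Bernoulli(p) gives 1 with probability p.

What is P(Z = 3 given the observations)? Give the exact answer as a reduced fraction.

Enumerate traces; 4 have nonzero weight after conditioning:
  (Y=0, Z=2, X=1, W=1) weight 1/32
  (Y=0, Z=3, X=1, W=0) weight 1/80
  (Y=1, Z=2, X=1, W=1) weight 1/32
  (Y=1, Z=3, X=1, W=0) weight 1/80
Group by Z:
  weight(Z=2) = 1/16
  weight(Z=3) = 1/40
Total weight = 1/16 + 1/40 = 7/80
P(Z=2 | obs) = 1/16 / 7/80 = 5/7
P(Z=3 | obs) = 1/40 / 7/80 = 2/7

P(Z = 3 | obs) = 2/7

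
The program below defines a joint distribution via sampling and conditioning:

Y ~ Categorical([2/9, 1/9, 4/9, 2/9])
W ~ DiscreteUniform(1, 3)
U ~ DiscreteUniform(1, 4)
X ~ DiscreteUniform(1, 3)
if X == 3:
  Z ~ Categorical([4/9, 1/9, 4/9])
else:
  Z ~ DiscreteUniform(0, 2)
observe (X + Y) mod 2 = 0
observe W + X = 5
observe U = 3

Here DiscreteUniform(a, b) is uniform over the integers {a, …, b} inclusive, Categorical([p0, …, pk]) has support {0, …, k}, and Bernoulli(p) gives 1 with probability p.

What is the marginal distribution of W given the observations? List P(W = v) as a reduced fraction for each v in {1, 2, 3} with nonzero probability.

P(W=2) = 1/3, P(W=3) = 2/3

Enumerate traces; 12 have nonzero weight after conditioning:
  (Y=0, W=3, U=3, X=2, Z=0) weight 1/486
  (Y=0, W=3, U=3, X=2, Z=1) weight 1/486
  (Y=0, W=3, U=3, X=2, Z=2) weight 1/486
  (Y=1, W=2, U=3, X=3, Z=0) weight 1/729
  (Y=1, W=2, U=3, X=3, Z=1) weight 1/2916
  (Y=1, W=2, U=3, X=3, Z=2) weight 1/729
  (Y=2, W=3, U=3, X=2, Z=0) weight 1/243
  (Y=2, W=3, U=3, X=2, Z=1) weight 1/243
  … 4 more
Group by W:
  weight(W=2) = 1/108
  weight(W=3) = 1/54
Total weight = 1/108 + 1/54 = 1/36
P(W=2 | obs) = 1/108 / 1/36 = 1/3
P(W=3 | obs) = 1/54 / 1/36 = 2/3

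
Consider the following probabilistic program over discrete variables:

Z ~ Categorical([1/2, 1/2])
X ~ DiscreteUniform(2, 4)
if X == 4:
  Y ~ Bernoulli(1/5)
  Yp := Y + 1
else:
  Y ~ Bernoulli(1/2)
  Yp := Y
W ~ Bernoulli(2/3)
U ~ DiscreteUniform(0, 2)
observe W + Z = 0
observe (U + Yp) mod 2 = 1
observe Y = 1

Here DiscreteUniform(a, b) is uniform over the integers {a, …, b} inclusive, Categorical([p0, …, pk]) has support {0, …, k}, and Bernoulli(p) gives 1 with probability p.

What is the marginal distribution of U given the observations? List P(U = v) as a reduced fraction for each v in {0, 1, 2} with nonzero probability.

P(U=0) = 5/11, P(U=1) = 1/11, P(U=2) = 5/11

Enumerate traces; 5 have nonzero weight after conditioning:
  (Z=0, X=2, Y=1, W=0, U=0) weight 1/108
  (Z=0, X=2, Y=1, W=0, U=2) weight 1/108
  (Z=0, X=3, Y=1, W=0, U=0) weight 1/108
  (Z=0, X=3, Y=1, W=0, U=2) weight 1/108
  (Z=0, X=4, Y=1, W=0, U=1) weight 1/270
Group by U:
  weight(U=0) = 1/54
  weight(U=1) = 1/270
  weight(U=2) = 1/54
Total weight = 1/54 + 1/270 + 1/54 = 11/270
P(U=0 | obs) = 1/54 / 11/270 = 5/11
P(U=1 | obs) = 1/270 / 11/270 = 1/11
P(U=2 | obs) = 1/54 / 11/270 = 5/11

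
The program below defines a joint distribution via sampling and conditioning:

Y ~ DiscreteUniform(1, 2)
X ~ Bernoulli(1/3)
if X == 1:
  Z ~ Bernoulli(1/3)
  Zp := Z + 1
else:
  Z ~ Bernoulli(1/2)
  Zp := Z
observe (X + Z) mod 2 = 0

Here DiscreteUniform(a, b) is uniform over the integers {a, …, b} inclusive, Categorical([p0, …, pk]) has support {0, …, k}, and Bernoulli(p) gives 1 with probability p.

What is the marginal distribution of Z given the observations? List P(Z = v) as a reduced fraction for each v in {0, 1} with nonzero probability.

P(Z=0) = 3/4, P(Z=1) = 1/4

Enumerate traces; 4 have nonzero weight after conditioning:
  (Y=1, X=0, Z=0) weight 1/6
  (Y=1, X=1, Z=1) weight 1/18
  (Y=2, X=0, Z=0) weight 1/6
  (Y=2, X=1, Z=1) weight 1/18
Group by Z:
  weight(Z=0) = 1/3
  weight(Z=1) = 1/9
Total weight = 1/3 + 1/9 = 4/9
P(Z=0 | obs) = 1/3 / 4/9 = 3/4
P(Z=1 | obs) = 1/9 / 4/9 = 1/4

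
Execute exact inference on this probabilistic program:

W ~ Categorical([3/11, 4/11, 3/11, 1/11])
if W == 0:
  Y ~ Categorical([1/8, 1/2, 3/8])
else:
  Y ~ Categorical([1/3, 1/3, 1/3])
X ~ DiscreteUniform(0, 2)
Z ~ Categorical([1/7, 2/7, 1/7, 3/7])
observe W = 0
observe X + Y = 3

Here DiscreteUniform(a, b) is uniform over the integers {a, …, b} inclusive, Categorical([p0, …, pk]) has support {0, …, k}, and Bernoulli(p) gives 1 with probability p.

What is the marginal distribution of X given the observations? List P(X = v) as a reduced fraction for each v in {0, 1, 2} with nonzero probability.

Enumerate traces; 8 have nonzero weight after conditioning:
  (W=0, Y=1, X=2, Z=0) weight 1/154
  (W=0, Y=1, X=2, Z=1) weight 1/77
  (W=0, Y=1, X=2, Z=2) weight 1/154
  (W=0, Y=1, X=2, Z=3) weight 3/154
  (W=0, Y=2, X=1, Z=0) weight 3/616
  (W=0, Y=2, X=1, Z=1) weight 3/308
  (W=0, Y=2, X=1, Z=2) weight 3/616
  (W=0, Y=2, X=1, Z=3) weight 9/616
Group by X:
  weight(X=1) = 3/88
  weight(X=2) = 1/22
Total weight = 3/88 + 1/22 = 7/88
P(X=1 | obs) = 3/88 / 7/88 = 3/7
P(X=2 | obs) = 1/22 / 7/88 = 4/7

P(X=1) = 3/7, P(X=2) = 4/7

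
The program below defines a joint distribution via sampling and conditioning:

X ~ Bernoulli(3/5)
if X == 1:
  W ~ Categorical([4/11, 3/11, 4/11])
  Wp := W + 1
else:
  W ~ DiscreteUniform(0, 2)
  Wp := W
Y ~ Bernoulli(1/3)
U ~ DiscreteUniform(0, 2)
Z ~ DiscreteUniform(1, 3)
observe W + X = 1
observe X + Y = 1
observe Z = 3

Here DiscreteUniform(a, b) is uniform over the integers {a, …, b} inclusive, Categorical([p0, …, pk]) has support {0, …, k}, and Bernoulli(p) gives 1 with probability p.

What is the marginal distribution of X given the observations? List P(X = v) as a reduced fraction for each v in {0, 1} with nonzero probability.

Enumerate traces; 6 have nonzero weight after conditioning:
  (X=0, W=1, Y=1, U=0, Z=3) weight 2/405
  (X=0, W=1, Y=1, U=1, Z=3) weight 2/405
  (X=0, W=1, Y=1, U=2, Z=3) weight 2/405
  (X=1, W=0, Y=0, U=0, Z=3) weight 8/495
  (X=1, W=0, Y=0, U=1, Z=3) weight 8/495
  (X=1, W=0, Y=0, U=2, Z=3) weight 8/495
Group by X:
  weight(X=0) = 2/135
  weight(X=1) = 8/165
Total weight = 2/135 + 8/165 = 94/1485
P(X=0 | obs) = 2/135 / 94/1485 = 11/47
P(X=1 | obs) = 8/165 / 94/1485 = 36/47

P(X=0) = 11/47, P(X=1) = 36/47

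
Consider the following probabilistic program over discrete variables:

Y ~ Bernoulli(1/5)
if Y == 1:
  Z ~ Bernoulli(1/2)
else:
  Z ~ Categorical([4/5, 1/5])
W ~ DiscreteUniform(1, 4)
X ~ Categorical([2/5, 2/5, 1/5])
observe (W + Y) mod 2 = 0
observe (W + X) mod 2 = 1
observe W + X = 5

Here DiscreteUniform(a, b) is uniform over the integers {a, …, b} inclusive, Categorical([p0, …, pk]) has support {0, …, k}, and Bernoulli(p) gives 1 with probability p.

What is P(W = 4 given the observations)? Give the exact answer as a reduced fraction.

P(W = 4 | obs) = 8/9

Enumerate traces; 4 have nonzero weight after conditioning:
  (Y=0, Z=0, W=4, X=1) weight 8/125
  (Y=0, Z=1, W=4, X=1) weight 2/125
  (Y=1, Z=0, W=3, X=2) weight 1/200
  (Y=1, Z=1, W=3, X=2) weight 1/200
Group by W:
  weight(W=3) = 1/100
  weight(W=4) = 2/25
Total weight = 1/100 + 2/25 = 9/100
P(W=3 | obs) = 1/100 / 9/100 = 1/9
P(W=4 | obs) = 2/25 / 9/100 = 8/9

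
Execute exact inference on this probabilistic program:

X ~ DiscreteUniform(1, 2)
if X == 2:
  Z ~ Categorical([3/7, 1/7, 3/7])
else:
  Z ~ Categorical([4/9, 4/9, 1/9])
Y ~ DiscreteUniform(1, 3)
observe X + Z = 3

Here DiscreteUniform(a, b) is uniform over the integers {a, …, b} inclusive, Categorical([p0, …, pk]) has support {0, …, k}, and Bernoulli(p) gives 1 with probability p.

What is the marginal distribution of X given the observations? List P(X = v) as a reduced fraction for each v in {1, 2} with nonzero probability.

P(X=1) = 7/16, P(X=2) = 9/16

Enumerate traces; 6 have nonzero weight after conditioning:
  (X=1, Z=2, Y=1) weight 1/54
  (X=1, Z=2, Y=2) weight 1/54
  (X=1, Z=2, Y=3) weight 1/54
  (X=2, Z=1, Y=1) weight 1/42
  (X=2, Z=1, Y=2) weight 1/42
  (X=2, Z=1, Y=3) weight 1/42
Group by X:
  weight(X=1) = 1/18
  weight(X=2) = 1/14
Total weight = 1/18 + 1/14 = 8/63
P(X=1 | obs) = 1/18 / 8/63 = 7/16
P(X=2 | obs) = 1/14 / 8/63 = 9/16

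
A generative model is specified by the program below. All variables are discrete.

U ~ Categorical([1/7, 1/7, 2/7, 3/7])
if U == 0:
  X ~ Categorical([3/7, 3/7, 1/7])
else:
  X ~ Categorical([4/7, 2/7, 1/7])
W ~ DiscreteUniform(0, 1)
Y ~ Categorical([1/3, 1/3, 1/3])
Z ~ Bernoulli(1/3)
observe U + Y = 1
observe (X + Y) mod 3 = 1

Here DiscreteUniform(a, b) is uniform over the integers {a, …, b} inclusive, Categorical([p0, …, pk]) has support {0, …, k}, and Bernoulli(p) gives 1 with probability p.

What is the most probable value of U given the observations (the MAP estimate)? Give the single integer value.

argmax_v P(U = v | obs) = 0

Enumerate traces; 8 have nonzero weight after conditioning:
  (U=0, X=0, W=0, Y=1, Z=0) weight 1/147
  (U=0, X=0, W=0, Y=1, Z=1) weight 1/294
  (U=0, X=0, W=1, Y=1, Z=0) weight 1/147
  (U=0, X=0, W=1, Y=1, Z=1) weight 1/294
  (U=1, X=1, W=0, Y=0, Z=0) weight 2/441
  (U=1, X=1, W=0, Y=0, Z=1) weight 1/441
  (U=1, X=1, W=1, Y=0, Z=0) weight 2/441
  (U=1, X=1, W=1, Y=0, Z=1) weight 1/441
Group by U:
  weight(U=0) = 1/49
  weight(U=1) = 2/147
Total weight = 1/49 + 2/147 = 5/147
P(U=0 | obs) = 1/49 / 5/147 = 3/5
P(U=1 | obs) = 2/147 / 5/147 = 2/5
argmax = 0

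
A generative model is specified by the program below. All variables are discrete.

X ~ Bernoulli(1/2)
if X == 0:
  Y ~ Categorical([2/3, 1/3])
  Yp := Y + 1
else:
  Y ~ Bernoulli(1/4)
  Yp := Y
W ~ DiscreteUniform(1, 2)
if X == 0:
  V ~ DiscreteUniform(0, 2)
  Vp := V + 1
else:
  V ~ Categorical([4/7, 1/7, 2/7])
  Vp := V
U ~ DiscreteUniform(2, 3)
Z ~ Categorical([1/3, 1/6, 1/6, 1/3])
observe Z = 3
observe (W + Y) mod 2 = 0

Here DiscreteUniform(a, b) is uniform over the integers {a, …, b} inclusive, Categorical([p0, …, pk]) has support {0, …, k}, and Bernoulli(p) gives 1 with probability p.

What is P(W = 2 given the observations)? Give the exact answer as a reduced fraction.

Enumerate traces; 24 have nonzero weight after conditioning:
  (X=0, Y=0, W=2, V=0, U=2, Z=3) weight 1/108
  (X=0, Y=0, W=2, V=0, U=3, Z=3) weight 1/108
  (X=0, Y=0, W=2, V=1, U=2, Z=3) weight 1/108
  (X=0, Y=0, W=2, V=1, U=3, Z=3) weight 1/108
  (X=0, Y=0, W=2, V=2, U=2, Z=3) weight 1/108
  (X=0, Y=0, W=2, V=2, U=3, Z=3) weight 1/108
  (X=0, Y=1, W=1, V=0, U=2, Z=3) weight 1/216
  (X=0, Y=1, W=1, V=0, U=3, Z=3) weight 1/216
  … 16 more
Group by W:
  weight(W=1) = 7/144
  weight(W=2) = 17/144
Total weight = 7/144 + 17/144 = 1/6
P(W=1 | obs) = 7/144 / 1/6 = 7/24
P(W=2 | obs) = 17/144 / 1/6 = 17/24

P(W = 2 | obs) = 17/24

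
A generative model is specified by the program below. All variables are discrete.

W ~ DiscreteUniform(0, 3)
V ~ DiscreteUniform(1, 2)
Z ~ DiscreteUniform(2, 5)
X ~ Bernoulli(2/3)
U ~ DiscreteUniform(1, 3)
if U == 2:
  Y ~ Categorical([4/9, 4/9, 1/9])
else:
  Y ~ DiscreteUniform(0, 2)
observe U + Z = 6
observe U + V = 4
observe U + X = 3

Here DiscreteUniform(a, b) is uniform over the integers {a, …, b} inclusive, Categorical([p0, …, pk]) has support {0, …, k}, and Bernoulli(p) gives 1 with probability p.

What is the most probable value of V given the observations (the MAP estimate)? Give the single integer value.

Enumerate traces; 24 have nonzero weight after conditioning:
  (W=0, V=1, Z=3, X=0, U=3, Y=0) weight 1/864
  (W=0, V=1, Z=3, X=0, U=3, Y=1) weight 1/864
  (W=0, V=1, Z=3, X=0, U=3, Y=2) weight 1/864
  (W=0, V=2, Z=4, X=1, U=2, Y=0) weight 1/324
  (W=0, V=2, Z=4, X=1, U=2, Y=1) weight 1/324
  (W=0, V=2, Z=4, X=1, U=2, Y=2) weight 1/1296
  (W=1, V=1, Z=3, X=0, U=3, Y=0) weight 1/864
  (W=1, V=1, Z=3, X=0, U=3, Y=1) weight 1/864
  … 16 more
Group by V:
  weight(V=1) = 1/72
  weight(V=2) = 1/36
Total weight = 1/72 + 1/36 = 1/24
P(V=1 | obs) = 1/72 / 1/24 = 1/3
P(V=2 | obs) = 1/36 / 1/24 = 2/3
argmax = 2

argmax_v P(V = v | obs) = 2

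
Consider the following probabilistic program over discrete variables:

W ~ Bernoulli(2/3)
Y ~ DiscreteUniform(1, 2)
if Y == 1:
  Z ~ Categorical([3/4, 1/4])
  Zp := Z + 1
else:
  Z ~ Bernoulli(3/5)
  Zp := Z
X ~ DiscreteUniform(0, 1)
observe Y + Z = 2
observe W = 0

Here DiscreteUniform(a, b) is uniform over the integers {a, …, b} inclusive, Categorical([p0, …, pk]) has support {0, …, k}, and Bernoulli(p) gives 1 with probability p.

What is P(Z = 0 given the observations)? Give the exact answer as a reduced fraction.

Enumerate traces; 4 have nonzero weight after conditioning:
  (W=0, Y=1, Z=1, X=0) weight 1/48
  (W=0, Y=1, Z=1, X=1) weight 1/48
  (W=0, Y=2, Z=0, X=0) weight 1/30
  (W=0, Y=2, Z=0, X=1) weight 1/30
Group by Z:
  weight(Z=0) = 1/15
  weight(Z=1) = 1/24
Total weight = 1/15 + 1/24 = 13/120
P(Z=0 | obs) = 1/15 / 13/120 = 8/13
P(Z=1 | obs) = 1/24 / 13/120 = 5/13

P(Z = 0 | obs) = 8/13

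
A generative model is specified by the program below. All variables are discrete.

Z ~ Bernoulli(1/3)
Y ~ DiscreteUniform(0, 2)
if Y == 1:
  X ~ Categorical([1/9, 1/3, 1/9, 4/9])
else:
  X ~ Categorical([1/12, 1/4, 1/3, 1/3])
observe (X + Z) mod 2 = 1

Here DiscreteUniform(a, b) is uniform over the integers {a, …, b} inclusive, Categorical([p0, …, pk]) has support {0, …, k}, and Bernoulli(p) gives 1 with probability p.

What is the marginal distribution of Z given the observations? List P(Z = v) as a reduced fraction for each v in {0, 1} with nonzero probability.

Enumerate traces; 12 have nonzero weight after conditioning:
  (Z=0, Y=0, X=1) weight 1/18
  (Z=0, Y=0, X=3) weight 2/27
  (Z=0, Y=1, X=1) weight 2/27
  (Z=0, Y=1, X=3) weight 8/81
  (Z=0, Y=2, X=1) weight 1/18
  (Z=0, Y=2, X=3) weight 2/27
  (Z=1, Y=0, X=0) weight 1/108
  (Z=1, Y=0, X=2) weight 1/27
  … 4 more
Group by Z:
  weight(Z=0) = 35/81
  weight(Z=1) = 19/162
Total weight = 35/81 + 19/162 = 89/162
P(Z=0 | obs) = 35/81 / 89/162 = 70/89
P(Z=1 | obs) = 19/162 / 89/162 = 19/89

P(Z=0) = 70/89, P(Z=1) = 19/89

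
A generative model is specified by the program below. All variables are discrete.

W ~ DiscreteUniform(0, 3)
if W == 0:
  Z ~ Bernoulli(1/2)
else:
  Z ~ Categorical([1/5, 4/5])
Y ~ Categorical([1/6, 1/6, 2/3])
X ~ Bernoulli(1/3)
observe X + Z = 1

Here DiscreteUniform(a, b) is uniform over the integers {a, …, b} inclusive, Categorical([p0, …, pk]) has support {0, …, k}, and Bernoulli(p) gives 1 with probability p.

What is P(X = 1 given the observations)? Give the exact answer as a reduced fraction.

Enumerate traces; 24 have nonzero weight after conditioning:
  (W=0, Z=0, Y=0, X=1) weight 1/144
  (W=0, Z=0, Y=1, X=1) weight 1/144
  (W=0, Z=0, Y=2, X=1) weight 1/36
  (W=0, Z=1, Y=0, X=0) weight 1/72
  (W=0, Z=1, Y=1, X=0) weight 1/72
  (W=0, Z=1, Y=2, X=0) weight 1/18
  (W=1, Z=0, Y=0, X=1) weight 1/360
  (W=1, Z=0, Y=1, X=1) weight 1/360
  … 16 more
Group by X:
  weight(X=0) = 29/60
  weight(X=1) = 11/120
Total weight = 29/60 + 11/120 = 23/40
P(X=0 | obs) = 29/60 / 23/40 = 58/69
P(X=1 | obs) = 11/120 / 23/40 = 11/69

P(X = 1 | obs) = 11/69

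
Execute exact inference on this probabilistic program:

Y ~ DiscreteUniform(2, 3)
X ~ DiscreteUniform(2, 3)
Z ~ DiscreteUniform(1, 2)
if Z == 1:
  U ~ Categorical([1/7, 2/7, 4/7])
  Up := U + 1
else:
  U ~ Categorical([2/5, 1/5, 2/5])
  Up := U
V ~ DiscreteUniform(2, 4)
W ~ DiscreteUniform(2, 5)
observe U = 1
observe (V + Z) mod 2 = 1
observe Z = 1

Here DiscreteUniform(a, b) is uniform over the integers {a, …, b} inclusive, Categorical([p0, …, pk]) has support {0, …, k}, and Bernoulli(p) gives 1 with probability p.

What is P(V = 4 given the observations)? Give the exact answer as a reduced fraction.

P(V = 4 | obs) = 1/2

Enumerate traces; 32 have nonzero weight after conditioning:
  (Y=2, X=2, Z=1, U=1, V=2, W=2) weight 1/336
  (Y=2, X=2, Z=1, U=1, V=2, W=3) weight 1/336
  (Y=2, X=2, Z=1, U=1, V=2, W=4) weight 1/336
  (Y=2, X=2, Z=1, U=1, V=2, W=5) weight 1/336
  (Y=2, X=2, Z=1, U=1, V=4, W=2) weight 1/336
  (Y=2, X=2, Z=1, U=1, V=4, W=3) weight 1/336
  (Y=2, X=2, Z=1, U=1, V=4, W=4) weight 1/336
  (Y=2, X=2, Z=1, U=1, V=4, W=5) weight 1/336
  … 24 more
Group by V:
  weight(V=2) = 1/21
  weight(V=4) = 1/21
Total weight = 1/21 + 1/21 = 2/21
P(V=2 | obs) = 1/21 / 2/21 = 1/2
P(V=4 | obs) = 1/21 / 2/21 = 1/2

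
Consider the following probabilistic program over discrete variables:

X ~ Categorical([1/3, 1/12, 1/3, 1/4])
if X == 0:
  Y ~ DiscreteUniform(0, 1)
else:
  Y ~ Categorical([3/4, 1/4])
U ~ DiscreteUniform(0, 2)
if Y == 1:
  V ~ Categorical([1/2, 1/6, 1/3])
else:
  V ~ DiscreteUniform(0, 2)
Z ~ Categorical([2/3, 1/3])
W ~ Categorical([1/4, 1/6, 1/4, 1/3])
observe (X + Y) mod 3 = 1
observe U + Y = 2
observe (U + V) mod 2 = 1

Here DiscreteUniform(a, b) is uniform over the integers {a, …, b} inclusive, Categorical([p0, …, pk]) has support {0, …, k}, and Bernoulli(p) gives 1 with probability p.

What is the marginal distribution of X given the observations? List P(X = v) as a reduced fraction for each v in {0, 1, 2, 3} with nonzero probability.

P(X=0) = 40/61, P(X=1) = 6/61, P(X=3) = 15/61

Enumerate traces; 40 have nonzero weight after conditioning:
  (X=0, Y=1, U=1, V=0, Z=0, W=0) weight 1/216
  (X=0, Y=1, U=1, V=0, Z=0, W=1) weight 1/324
  (X=0, Y=1, U=1, V=0, Z=0, W=2) weight 1/216
  (X=0, Y=1, U=1, V=0, Z=0, W=3) weight 1/162
  (X=0, Y=1, U=1, V=0, Z=1, W=0) weight 1/432
  (X=0, Y=1, U=1, V=0, Z=1, W=1) weight 1/648
  (X=0, Y=1, U=1, V=0, Z=1, W=2) weight 1/432
  (X=0, Y=1, U=1, V=0, Z=1, W=3) weight 1/324
  (X=1, Y=0, U=2, V=1, Z=0, W=0) weight 1/864
  (X=3, Y=1, U=1, V=0, Z=0, W=0) weight 1/576
  … 30 more
Group by X:
  weight(X=0) = 5/108
  weight(X=1) = 1/144
  weight(X=3) = 5/288
Total weight = 5/108 + 1/144 + 5/288 = 61/864
P(X=0 | obs) = 5/108 / 61/864 = 40/61
P(X=1 | obs) = 1/144 / 61/864 = 6/61
P(X=3 | obs) = 5/288 / 61/864 = 15/61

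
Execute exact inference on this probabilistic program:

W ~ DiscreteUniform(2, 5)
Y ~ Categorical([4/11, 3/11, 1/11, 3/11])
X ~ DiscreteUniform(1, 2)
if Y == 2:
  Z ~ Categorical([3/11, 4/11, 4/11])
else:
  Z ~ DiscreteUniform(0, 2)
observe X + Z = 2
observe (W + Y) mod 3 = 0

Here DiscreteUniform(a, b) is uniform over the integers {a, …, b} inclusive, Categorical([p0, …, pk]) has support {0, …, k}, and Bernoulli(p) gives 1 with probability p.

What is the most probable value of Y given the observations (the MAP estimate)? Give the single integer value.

argmax_v P(Y = v | obs) = 1

Enumerate traces; 10 have nonzero weight after conditioning:
  (W=2, Y=1, X=1, Z=1) weight 1/88
  (W=2, Y=1, X=2, Z=0) weight 1/88
  (W=3, Y=0, X=1, Z=1) weight 1/66
  (W=3, Y=0, X=2, Z=0) weight 1/66
  (W=3, Y=3, X=1, Z=1) weight 1/88
  (W=3, Y=3, X=2, Z=0) weight 1/88
  (W=4, Y=2, X=1, Z=1) weight 1/242
  (W=4, Y=2, X=2, Z=0) weight 3/968
  … 2 more
Group by Y:
  weight(Y=0) = 1/33
  weight(Y=1) = 1/22
  weight(Y=2) = 7/968
  weight(Y=3) = 1/44
Total weight = 1/33 + 1/22 + 7/968 + 1/44 = 307/2904
P(Y=0 | obs) = 1/33 / 307/2904 = 88/307
P(Y=1 | obs) = 1/22 / 307/2904 = 132/307
P(Y=2 | obs) = 7/968 / 307/2904 = 21/307
P(Y=3 | obs) = 1/44 / 307/2904 = 66/307
argmax = 1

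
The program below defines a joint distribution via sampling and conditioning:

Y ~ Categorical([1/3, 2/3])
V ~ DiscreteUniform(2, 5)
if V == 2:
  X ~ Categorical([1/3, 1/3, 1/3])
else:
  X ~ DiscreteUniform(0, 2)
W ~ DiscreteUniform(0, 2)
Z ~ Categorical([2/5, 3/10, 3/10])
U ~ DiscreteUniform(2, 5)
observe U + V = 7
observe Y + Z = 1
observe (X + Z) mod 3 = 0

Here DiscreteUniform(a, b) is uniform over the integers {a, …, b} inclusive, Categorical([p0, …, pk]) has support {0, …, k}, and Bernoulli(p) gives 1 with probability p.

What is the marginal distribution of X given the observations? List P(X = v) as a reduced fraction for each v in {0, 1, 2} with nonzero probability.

Enumerate traces; 24 have nonzero weight after conditioning:
  (Y=0, V=2, X=2, W=0, Z=1, U=5) weight 1/1440
  (Y=0, V=2, X=2, W=1, Z=1, U=5) weight 1/1440
  (Y=0, V=2, X=2, W=2, Z=1, U=5) weight 1/1440
  (Y=0, V=3, X=2, W=0, Z=1, U=4) weight 1/1440
  (Y=0, V=3, X=2, W=1, Z=1, U=4) weight 1/1440
  (Y=0, V=3, X=2, W=2, Z=1, U=4) weight 1/1440
  (Y=0, V=4, X=2, W=0, Z=1, U=3) weight 1/1440
  (Y=0, V=4, X=2, W=1, Z=1, U=3) weight 1/1440
  (Y=1, V=2, X=0, W=0, Z=0, U=5) weight 1/540
  … 15 more
Group by X:
  weight(X=0) = 1/45
  weight(X=2) = 1/120
Total weight = 1/45 + 1/120 = 11/360
P(X=0 | obs) = 1/45 / 11/360 = 8/11
P(X=2 | obs) = 1/120 / 11/360 = 3/11

P(X=0) = 8/11, P(X=2) = 3/11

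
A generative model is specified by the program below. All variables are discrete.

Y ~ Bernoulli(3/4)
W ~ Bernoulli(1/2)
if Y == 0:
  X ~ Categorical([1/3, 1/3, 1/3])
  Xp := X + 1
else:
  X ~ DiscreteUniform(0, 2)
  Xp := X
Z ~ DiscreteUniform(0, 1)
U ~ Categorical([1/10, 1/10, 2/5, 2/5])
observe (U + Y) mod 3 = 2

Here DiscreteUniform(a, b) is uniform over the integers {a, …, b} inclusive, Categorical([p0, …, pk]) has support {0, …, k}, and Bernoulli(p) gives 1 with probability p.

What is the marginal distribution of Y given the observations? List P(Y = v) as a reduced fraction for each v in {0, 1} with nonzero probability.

Enumerate traces; 24 have nonzero weight after conditioning:
  (Y=0, W=0, X=0, Z=0, U=2) weight 1/120
  (Y=0, W=0, X=0, Z=1, U=2) weight 1/120
  (Y=0, W=0, X=1, Z=0, U=2) weight 1/120
  (Y=0, W=0, X=1, Z=1, U=2) weight 1/120
  (Y=0, W=0, X=2, Z=0, U=2) weight 1/120
  (Y=0, W=0, X=2, Z=1, U=2) weight 1/120
  (Y=0, W=1, X=0, Z=0, U=2) weight 1/120
  (Y=0, W=1, X=0, Z=1, U=2) weight 1/120
  (Y=1, W=0, X=0, Z=0, U=1) weight 1/160
  … 15 more
Group by Y:
  weight(Y=0) = 1/10
  weight(Y=1) = 3/40
Total weight = 1/10 + 3/40 = 7/40
P(Y=0 | obs) = 1/10 / 7/40 = 4/7
P(Y=1 | obs) = 3/40 / 7/40 = 3/7

P(Y=0) = 4/7, P(Y=1) = 3/7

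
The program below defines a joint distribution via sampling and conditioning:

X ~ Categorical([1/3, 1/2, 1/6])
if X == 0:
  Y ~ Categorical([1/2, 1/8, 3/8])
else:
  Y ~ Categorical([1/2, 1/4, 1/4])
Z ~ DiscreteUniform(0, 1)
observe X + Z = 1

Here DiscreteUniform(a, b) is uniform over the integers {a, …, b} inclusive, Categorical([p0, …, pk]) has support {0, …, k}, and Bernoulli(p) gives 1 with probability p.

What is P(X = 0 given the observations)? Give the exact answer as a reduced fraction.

Enumerate traces; 6 have nonzero weight after conditioning:
  (X=0, Y=0, Z=1) weight 1/12
  (X=0, Y=1, Z=1) weight 1/48
  (X=0, Y=2, Z=1) weight 1/16
  (X=1, Y=0, Z=0) weight 1/8
  (X=1, Y=1, Z=0) weight 1/16
  (X=1, Y=2, Z=0) weight 1/16
Group by X:
  weight(X=0) = 1/6
  weight(X=1) = 1/4
Total weight = 1/6 + 1/4 = 5/12
P(X=0 | obs) = 1/6 / 5/12 = 2/5
P(X=1 | obs) = 1/4 / 5/12 = 3/5

P(X = 0 | obs) = 2/5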